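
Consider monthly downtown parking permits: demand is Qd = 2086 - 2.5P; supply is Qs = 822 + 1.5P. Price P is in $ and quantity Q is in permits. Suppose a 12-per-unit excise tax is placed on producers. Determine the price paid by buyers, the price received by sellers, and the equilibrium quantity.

P_b = 320.5, P_s = 308.5, Q = 1284.75

The tax drives a wedge P_b - P_s = 12. Substituting P_s = P_b - 12 into supply: Qs = 804 + 1.5P_b.
Equate demand and the shifted supply: 2086 - 2.5P_b = 804 + 1.5P_b, giving 4P_b = 1282, so P_b = 320.5.
Then P_s = 320.5 - 12 = 308.5 and Q = 2086 - 2.5(320.5) = 1284.75.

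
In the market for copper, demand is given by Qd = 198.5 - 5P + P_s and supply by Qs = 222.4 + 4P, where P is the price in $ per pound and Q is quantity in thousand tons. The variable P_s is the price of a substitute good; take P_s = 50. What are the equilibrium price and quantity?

P* = 2.9, Q* = 234

With P_s = 50, demand is Qd = 248.5 - 5P.
Equating demand and supply, 248.5 - 5P = 222.4 + 4P gives 9P = 26.1, so P* = 2.9.
Plugging P* into demand: Q* = 248.5 - 5(2.9) = 234.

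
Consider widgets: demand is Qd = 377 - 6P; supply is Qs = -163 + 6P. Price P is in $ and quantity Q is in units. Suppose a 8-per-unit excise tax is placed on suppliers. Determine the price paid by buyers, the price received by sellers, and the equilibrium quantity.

P_b = 49, P_s = 41, Q = 83

Suppliers keep P_s = P_b - 8 per unit, so supply in terms of the buyer price is Qs = -211 + 6P_b.
Market clearing requires 377 - 6P_b = -211 + 6P_b; hence 588 = 12P_b and P_b = 49.
Then P_s = 49 - 8 = 41 and Q = 377 - 6(49) = 83.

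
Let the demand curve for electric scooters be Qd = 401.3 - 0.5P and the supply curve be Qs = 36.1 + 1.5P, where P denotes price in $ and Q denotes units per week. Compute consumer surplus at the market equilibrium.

The market clears where 401.3 - 0.5P = 36.1 + 1.5P. Rearranging, 2P = 365.2, hence P* = 182.6.
Substitute back: Q* = 401.3 - 0.5(182.6) = 310.
Demand choke price (Qd = 0): P = 401.3/0.5 = 802.6. Consumer surplus = ½ × (802.6 - 182.6) × 310 = 96100.

Consumer surplus = 96100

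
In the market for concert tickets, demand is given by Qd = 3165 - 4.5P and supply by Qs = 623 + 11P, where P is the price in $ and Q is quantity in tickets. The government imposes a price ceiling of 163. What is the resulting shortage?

Shortage = 15.5

At P = 163: Qd = 2431.5 and Qs = 2416.
Shortage = Qd - Qs = 2431.5 - 2416 = 15.5.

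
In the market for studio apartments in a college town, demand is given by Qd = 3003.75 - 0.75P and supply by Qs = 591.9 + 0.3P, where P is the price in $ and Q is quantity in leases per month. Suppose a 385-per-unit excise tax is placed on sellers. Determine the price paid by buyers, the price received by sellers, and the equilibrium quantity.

With a tax of 385 on sellers, they supply based on the net price P_s = P_b - 385, so Qs = 476.4 + 0.3P_b.
Set Qd = Qs: 3003.75 - 0.75P_b = 476.4 + 0.3P_b, so 2527.35 = 1.05P_b and P_b = 2407.
So P_s = 2022 and the quantity traded is Q = 3003.75 - 0.75(2407) = 1198.5.

P_b = 2407, P_s = 2022, Q = 1198.5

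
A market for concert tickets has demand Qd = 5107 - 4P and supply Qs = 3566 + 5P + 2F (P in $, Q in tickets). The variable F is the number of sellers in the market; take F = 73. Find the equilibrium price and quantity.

P* = 155, Q* = 4487

With F = 73, supply is Qs = 3712 + 5P.
The market clears where 5107 - 4P = 3712 + 5P. Rearranging, 9P = 1395, hence P* = 155.
From the demand curve, Q* = 5107 - 4(155) = 4487.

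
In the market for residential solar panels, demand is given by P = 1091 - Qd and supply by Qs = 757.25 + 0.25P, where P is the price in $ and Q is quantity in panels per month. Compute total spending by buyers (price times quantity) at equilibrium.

Inverting to quantity form: Qd = 1091 - P.
Set Qd = Qs: 1091 - P = 757.25 + 0.25P, so 333.75 = 1.25P and P* = 267.
Plugging P* into demand: Q* = 1091 - 267 = 824.
Total spending by buyers = P* × Q* = 267 × 824 = 220008.

Total spending by buyers = 220008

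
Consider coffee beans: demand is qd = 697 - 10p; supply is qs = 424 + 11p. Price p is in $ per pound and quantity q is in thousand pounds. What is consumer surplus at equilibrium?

Set qd = qs: 697 - 10p = 424 + 11p, so 273 = 21p and p* = 13.
Plugging p* into demand: q* = 697 - 10(13) = 567.
Demand choke price (qd = 0): p = 697/10 = 69.7. Consumer surplus = ½ × (69.7 - 13) × 567 = 16074.45.

Consumer surplus = 16074.45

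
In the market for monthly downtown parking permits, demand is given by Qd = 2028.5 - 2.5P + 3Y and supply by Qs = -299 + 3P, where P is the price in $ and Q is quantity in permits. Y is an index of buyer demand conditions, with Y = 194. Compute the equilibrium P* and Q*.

P* = 529, Q* = 1288

With Y = 194, demand is Qd = 2610.5 - 2.5P.
Equating demand and supply, 2610.5 - 2.5P = -299 + 3P gives 5.5P = 2909.5, so P* = 529.
Plugging P* into demand: Q* = 2610.5 - 2.5(529) = 1288.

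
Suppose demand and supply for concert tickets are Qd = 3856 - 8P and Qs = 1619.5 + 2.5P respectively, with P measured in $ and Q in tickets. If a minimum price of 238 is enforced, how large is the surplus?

Surplus = 262.5

With P fixed at 238, quantity demanded is 1952 and quantity supplied is 2214.5.
Surplus = Qs - Qd = 2214.5 - 1952 = 262.5.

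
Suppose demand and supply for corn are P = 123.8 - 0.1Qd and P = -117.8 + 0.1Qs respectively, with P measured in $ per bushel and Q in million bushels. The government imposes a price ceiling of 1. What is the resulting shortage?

Shortage = 40

Rewriting in direct form: Qd = 1238 - 10P and Qs = 1178 + 10P.
With P fixed at 1, quantity demanded is 1228 and quantity supplied is 1188.
Shortage = Qd - Qs = 1228 - 1188 = 40.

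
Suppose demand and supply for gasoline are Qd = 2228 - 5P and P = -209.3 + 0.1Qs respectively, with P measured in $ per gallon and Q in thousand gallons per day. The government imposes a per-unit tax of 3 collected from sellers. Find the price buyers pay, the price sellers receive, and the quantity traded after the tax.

Inverting to quantity form: Qs = 2093 + 10P.
Sellers keep P_s = P_b - 3 per unit, so supply in terms of the buyer price is Qs = 2063 + 10P_b.
Market clearing requires 2228 - 5P_b = 2063 + 10P_b; hence 165 = 15P_b and P_b = 11.
So P_s = 8 and the quantity traded is Q = 2228 - 5(11) = 2173.

P_b = 11, P_s = 8, Q = 2173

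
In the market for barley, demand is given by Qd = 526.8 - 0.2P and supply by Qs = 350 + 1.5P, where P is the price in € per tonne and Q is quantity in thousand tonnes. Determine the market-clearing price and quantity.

At equilibrium Qd = Qs, so 526.8 - 0.2P = 350 + 1.5P; collecting terms, 176.8 = 1.7P and P* = 104.
Plugging P* into demand: Q* = 526.8 - 0.2(104) = 506.

P* = 104, Q* = 506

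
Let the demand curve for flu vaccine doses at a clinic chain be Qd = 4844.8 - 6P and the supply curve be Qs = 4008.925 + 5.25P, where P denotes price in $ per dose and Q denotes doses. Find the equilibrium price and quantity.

At equilibrium Qd = Qs, so 4844.8 - 6P = 4008.925 + 5.25P; collecting terms, 835.875 = 11.25P and P* = 74.3.
Plugging P* into demand: Q* = 4844.8 - 6(74.3) = 4399.

P* = 74.3, Q* = 4399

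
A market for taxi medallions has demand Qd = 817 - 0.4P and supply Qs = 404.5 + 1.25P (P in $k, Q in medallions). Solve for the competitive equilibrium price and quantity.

The market clears where 817 - 0.4P = 404.5 + 1.25P. Rearranging, 1.65P = 412.5, hence P* = 250.
Plugging P* into demand: Q* = 817 - 0.4(250) = 717.

P* = 250, Q* = 717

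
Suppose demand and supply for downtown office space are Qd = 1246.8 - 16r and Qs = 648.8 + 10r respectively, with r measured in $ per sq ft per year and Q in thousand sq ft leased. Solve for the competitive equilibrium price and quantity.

r* = 23, Q* = 878.8

At equilibrium Qd = Qs, so 1246.8 - 16r = 648.8 + 10r; collecting terms, 598 = 26r and r* = 23.
Substitute back: Q* = 1246.8 - 16(23) = 878.8.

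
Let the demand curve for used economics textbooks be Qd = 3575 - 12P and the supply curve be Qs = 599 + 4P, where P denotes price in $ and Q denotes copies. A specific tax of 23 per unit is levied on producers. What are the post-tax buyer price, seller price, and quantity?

P_b = 191.75, P_s = 168.75, Q = 1274

Producers keep P_s = P_b - 23 per unit, so supply in terms of the buyer price is Qs = 507 + 4P_b.
Set Qd = Qs: 3575 - 12P_b = 507 + 4P_b, so 3068 = 16P_b and P_b = 191.75.
So P_s = 168.75 and the quantity traded is Q = 3575 - 12(191.75) = 1274.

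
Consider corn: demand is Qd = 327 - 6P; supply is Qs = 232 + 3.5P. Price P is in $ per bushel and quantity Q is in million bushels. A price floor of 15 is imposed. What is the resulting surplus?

Surplus = 47.5

Evaluating both curves at the floor price 15 gives Qd = 237, Qs = 284.5.
Surplus = Qs - Qd = 284.5 - 237 = 47.5.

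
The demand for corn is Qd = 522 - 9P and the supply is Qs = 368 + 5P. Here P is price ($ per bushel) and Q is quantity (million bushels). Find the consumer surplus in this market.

Consumer surplus = 9940.5

Set Qd = Qs: 522 - 9P = 368 + 5P, so 154 = 14P and P* = 11.
From the demand curve, Q* = 522 - 9(11) = 423.
Demand choke price (Qd = 0): P = 522/9 = 58. Consumer surplus = ½ × (58 - 11) × 423 = 9940.5.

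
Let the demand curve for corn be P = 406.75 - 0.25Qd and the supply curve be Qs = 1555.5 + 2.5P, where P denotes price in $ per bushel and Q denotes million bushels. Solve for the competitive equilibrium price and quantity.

P* = 11, Q* = 1583

Inverting to quantity form: Qd = 1627 - 4P.
Set Qd = Qs: 1627 - 4P = 1555.5 + 2.5P, so 71.5 = 6.5P and P* = 11.
Then Q* = 1627 - 4(11) = 1583.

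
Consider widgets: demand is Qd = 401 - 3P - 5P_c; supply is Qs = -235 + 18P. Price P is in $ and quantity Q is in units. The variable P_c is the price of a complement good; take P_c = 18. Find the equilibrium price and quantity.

With P_c = 18, demand is Qd = 311 - 3P.
Set Qd = Qs: 311 - 3P = -235 + 18P, so 546 = 21P and P* = 26.
From the demand curve, Q* = 311 - 3(26) = 233.

P* = 26, Q* = 233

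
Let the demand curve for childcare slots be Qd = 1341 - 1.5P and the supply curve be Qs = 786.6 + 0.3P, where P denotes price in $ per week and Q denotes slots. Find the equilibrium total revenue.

Total revenue = 270732

Set Qd = Qs: 1341 - 1.5P = 786.6 + 0.3P, so 554.4 = 1.8P and P* = 308.
Plugging P* into demand: Q* = 1341 - 1.5(308) = 879.
Total revenue = P* × Q* = 308 × 879 = 270732.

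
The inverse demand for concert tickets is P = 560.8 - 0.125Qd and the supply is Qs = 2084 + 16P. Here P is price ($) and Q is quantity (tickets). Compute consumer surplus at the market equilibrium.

Inverting to quantity form: Qd = 4486.4 - 8P.
Set Qd = Qs: 4486.4 - 8P = 2084 + 16P, so 2402.4 = 24P and P* = 100.1.
Plugging P* into demand: Q* = 4486.4 - 8(100.1) = 3685.6.
Demand choke price (Qd = 0): P = 4486.4/8 = 560.8. Consumer surplus = ½ × (560.8 - 100.1) × 3685.6 = 848977.96.

Consumer surplus = 848977.96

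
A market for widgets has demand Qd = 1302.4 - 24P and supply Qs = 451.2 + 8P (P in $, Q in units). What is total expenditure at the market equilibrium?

Total expenditure = 17662.4

At equilibrium Qd = Qs, so 1302.4 - 24P = 451.2 + 8P; collecting terms, 851.2 = 32P and P* = 26.6.
Substitute back: Q* = 1302.4 - 24(26.6) = 664.
Total expenditure = P* × Q* = 26.6 × 664 = 17662.4.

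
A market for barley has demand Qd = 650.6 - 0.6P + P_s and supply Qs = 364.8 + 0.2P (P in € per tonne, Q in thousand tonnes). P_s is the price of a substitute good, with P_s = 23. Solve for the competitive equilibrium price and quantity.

P* = 386, Q* = 442

With P_s = 23, demand is Qd = 673.6 - 0.6P.
Set Qd = Qs: 673.6 - 0.6P = 364.8 + 0.2P, so 308.8 = 0.8P and P* = 386.
Substitute back: Q* = 673.6 - 0.6(386) = 442.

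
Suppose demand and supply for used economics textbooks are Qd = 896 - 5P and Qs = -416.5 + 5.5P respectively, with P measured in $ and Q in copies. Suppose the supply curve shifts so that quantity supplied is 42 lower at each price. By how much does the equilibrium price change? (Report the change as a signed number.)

ΔP = 4

At equilibrium Qd = Qs, so 896 - 5P = -416.5 + 5.5P; collecting terms, 1312.5 = 10.5P and P* = 125.
Then Q* = 896 - 5(125) = 271.
After the shift, supply is Qs = -458.5 + 5.5P.
Re-solving, 10.5P = 1354.5 gives P = 129 and Q = 251.
ΔP = 129 - 125 = 4.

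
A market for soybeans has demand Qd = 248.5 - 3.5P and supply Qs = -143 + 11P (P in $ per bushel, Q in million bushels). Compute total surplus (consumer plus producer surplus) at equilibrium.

Total surplus = 4466

Set Qd = Qs: 248.5 - 3.5P = -143 + 11P, so 391.5 = 14.5P and P* = 27.
Then Q* = 248.5 - 3.5(27) = 154.
Demand choke price = 71; supply choke price = 13. CS = ½(71 - 27)(154) = 3388; PS = ½(27 - 13)(154) = 1078. Total surplus = 4466.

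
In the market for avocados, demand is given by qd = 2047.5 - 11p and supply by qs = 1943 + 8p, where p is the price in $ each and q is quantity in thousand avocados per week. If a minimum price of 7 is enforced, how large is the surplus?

Surplus = 28.5

With p fixed at 7, quantity demanded is 1970.5 and quantity supplied is 1999.
Surplus = qs - qd = 1999 - 1970.5 = 28.5.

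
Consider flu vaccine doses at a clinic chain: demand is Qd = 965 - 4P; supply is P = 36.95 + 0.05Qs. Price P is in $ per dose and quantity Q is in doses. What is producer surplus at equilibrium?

Producer surplus = 11594.025

Rewriting in direct form: Qs = -739 + 20P.
Set Qd = Qs: 965 - 4P = -739 + 20P, so 1704 = 24P and P* = 71.
Then Q* = 965 - 4(71) = 681.
Supply choke price (Qs = 0): P = 36.95. Producer surplus = ½ × (71 - 36.95) × 681 = 11594.025.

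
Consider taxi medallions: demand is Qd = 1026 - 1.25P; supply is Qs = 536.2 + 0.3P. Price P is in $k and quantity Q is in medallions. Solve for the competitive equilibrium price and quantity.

P* = 316, Q* = 631

At equilibrium Qd = Qs, so 1026 - 1.25P = 536.2 + 0.3P; collecting terms, 489.8 = 1.55P and P* = 316.
Then Q* = 1026 - 1.25(316) = 631.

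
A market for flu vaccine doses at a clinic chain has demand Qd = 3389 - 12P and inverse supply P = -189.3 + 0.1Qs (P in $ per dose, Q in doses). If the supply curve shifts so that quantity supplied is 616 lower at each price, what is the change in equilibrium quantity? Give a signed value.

Solving each curve for Q: Qs = 1893 + 10P.
Equating demand and supply, 3389 - 12P = 1893 + 10P gives 22P = 1496, so P* = 68.
From the demand curve, Q* = 3389 - 12(68) = 2573.
After the shift, supply is Qs = 1277 + 10P.
The new intersection has 2112 = 22P, i.e. P = 96, Q = 2237.
ΔQ = 2237 - 2573 = -336.

ΔQ = -336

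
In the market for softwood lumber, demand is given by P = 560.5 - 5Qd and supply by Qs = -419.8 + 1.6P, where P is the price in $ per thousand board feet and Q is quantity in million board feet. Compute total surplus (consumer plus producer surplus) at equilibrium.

Total surplus = 7900.3125

Rewriting in direct form: Qd = 112.1 - 0.2P.
At equilibrium Qd = Qs, so 112.1 - 0.2P = -419.8 + 1.6P; collecting terms, 531.9 = 1.8P and P* = 295.5.
Plugging P* into demand: Q* = 112.1 - 0.2(295.5) = 53.
Demand choke price = 560.5; supply choke price = 262.375. CS = ½(560.5 - 295.5)(53) = 7022.5; PS = ½(295.5 - 262.375)(53) = 877.8125. Total surplus = 7900.3125.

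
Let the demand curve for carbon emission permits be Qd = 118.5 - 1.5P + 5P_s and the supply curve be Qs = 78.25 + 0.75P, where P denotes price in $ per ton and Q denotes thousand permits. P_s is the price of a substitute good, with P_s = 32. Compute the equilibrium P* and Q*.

With P_s = 32, demand is Qd = 278.5 - 1.5P.
The market clears where 278.5 - 1.5P = 78.25 + 0.75P. Rearranging, 2.25P = 200.25, hence P* = 89.
From the demand curve, Q* = 278.5 - 1.5(89) = 145.

P* = 89, Q* = 145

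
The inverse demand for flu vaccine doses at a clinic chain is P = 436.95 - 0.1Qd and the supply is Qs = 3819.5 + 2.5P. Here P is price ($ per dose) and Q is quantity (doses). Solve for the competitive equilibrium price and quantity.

Solving each curve for Q: Qd = 4369.5 - 10P.
The market clears where 4369.5 - 10P = 3819.5 + 2.5P. Rearranging, 12.5P = 550, hence P* = 44.
From the demand curve, Q* = 4369.5 - 10(44) = 3929.5.

P* = 44, Q* = 3929.5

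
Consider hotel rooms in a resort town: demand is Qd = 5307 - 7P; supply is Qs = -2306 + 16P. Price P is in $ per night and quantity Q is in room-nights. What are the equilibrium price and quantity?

The market clears where 5307 - 7P = -2306 + 16P. Rearranging, 23P = 7613, hence P* = 331.
Plugging P* into demand: Q* = 5307 - 7(331) = 2990.

P* = 331, Q* = 2990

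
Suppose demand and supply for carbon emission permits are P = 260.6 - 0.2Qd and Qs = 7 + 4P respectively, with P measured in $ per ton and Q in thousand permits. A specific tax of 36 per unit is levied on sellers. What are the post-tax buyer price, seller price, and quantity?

P_b = 160, P_s = 124, Q = 503

Solving each curve for Q: Qd = 1303 - 5P.
The tax drives a wedge P_b - P_s = 36. Substituting P_s = P_b - 36 into supply: Qs = -137 + 4P_b.
Market clearing requires 1303 - 5P_b = -137 + 4P_b; hence 1440 = 9P_b and P_b = 160.
So P_s = 124 and the quantity traded is Q = 1303 - 5(160) = 503.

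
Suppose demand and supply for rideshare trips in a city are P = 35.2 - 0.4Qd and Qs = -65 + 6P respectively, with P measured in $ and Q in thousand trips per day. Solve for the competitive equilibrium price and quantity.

Rewriting in direct form: Qd = 88 - 2.5P.
The market clears where 88 - 2.5P = -65 + 6P. Rearranging, 8.5P = 153, hence P* = 18.
Substitute back: Q* = 88 - 2.5(18) = 43.

P* = 18, Q* = 43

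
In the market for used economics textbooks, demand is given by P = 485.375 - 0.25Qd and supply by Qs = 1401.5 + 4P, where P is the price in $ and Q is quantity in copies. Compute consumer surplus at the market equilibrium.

Consumer surplus = 349239.03125

In direct form, Qd = 1941.5 - 4P.
The market clears where 1941.5 - 4P = 1401.5 + 4P. Rearranging, 8P = 540, hence P* = 67.5.
Substitute back: Q* = 1941.5 - 4(67.5) = 1671.5.
Demand choke price (Qd = 0): P = 1941.5/4 = 485.375. Consumer surplus = ½ × (485.375 - 67.5) × 1671.5 = 349239.03125.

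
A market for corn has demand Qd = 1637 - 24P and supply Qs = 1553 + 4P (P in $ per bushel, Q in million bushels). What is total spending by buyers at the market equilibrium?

Total spending by buyers = 4695

At equilibrium Qd = Qs, so 1637 - 24P = 1553 + 4P; collecting terms, 84 = 28P and P* = 3.
From the demand curve, Q* = 1637 - 24(3) = 1565.
Total spending by buyers = P* × Q* = 3 × 1565 = 4695.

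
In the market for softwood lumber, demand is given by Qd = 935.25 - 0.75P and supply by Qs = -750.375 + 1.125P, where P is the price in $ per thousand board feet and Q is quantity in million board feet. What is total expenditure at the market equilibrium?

Total expenditure = 234639

Set Qd = Qs: 935.25 - 0.75P = -750.375 + 1.125P, so 1685.625 = 1.875P and P* = 899.
From the demand curve, Q* = 935.25 - 0.75(899) = 261.
Total expenditure = P* × Q* = 899 × 261 = 234639.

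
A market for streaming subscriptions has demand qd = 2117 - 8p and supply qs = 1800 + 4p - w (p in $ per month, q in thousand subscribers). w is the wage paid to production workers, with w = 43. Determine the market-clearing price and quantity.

p* = 30, q* = 1877

With w = 43, supply is qs = 1757 + 4p.
Set qd = qs: 2117 - 8p = 1757 + 4p, so 360 = 12p and p* = 30.
From the demand curve, q* = 2117 - 8(30) = 1877.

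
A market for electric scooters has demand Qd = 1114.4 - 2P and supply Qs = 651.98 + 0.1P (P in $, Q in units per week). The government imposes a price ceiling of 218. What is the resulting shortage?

With P fixed at 218, quantity demanded is 678.4 and quantity supplied is 673.78.
Shortage = Qd - Qs = 678.4 - 673.78 = 4.62.

Shortage = 4.62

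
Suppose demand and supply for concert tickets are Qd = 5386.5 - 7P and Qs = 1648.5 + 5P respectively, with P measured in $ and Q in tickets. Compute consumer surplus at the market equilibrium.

Set Qd = Qs: 5386.5 - 7P = 1648.5 + 5P, so 3738 = 12P and P* = 311.5.
Plugging P* into demand: Q* = 5386.5 - 7(311.5) = 3206.
Demand choke price (Qd = 0): P = 5386.5/7 = 769.5. Consumer surplus = ½ × (769.5 - 311.5) × 3206 = 734174.

Consumer surplus = 734174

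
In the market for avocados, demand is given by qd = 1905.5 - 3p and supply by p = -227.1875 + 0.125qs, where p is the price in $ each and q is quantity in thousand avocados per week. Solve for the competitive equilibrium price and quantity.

Rewriting in direct form: qs = 1817.5 + 8p.
Set qd = qs: 1905.5 - 3p = 1817.5 + 8p, so 88 = 11p and p* = 8.
Substitute back: q* = 1905.5 - 3(8) = 1881.5.

p* = 8, q* = 1881.5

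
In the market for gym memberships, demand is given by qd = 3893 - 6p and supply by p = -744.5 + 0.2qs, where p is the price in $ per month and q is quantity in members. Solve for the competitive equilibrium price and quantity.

p* = 15.5, q* = 3800

Rewriting in direct form: qs = 3722.5 + 5p.
Set qd = qs: 3893 - 6p = 3722.5 + 5p, so 170.5 = 11p and p* = 15.5.
Then q* = 3893 - 6(15.5) = 3800.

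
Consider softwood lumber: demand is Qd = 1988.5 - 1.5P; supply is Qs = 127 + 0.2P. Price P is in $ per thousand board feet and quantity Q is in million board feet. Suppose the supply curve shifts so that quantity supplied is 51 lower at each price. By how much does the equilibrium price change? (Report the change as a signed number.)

The market clears where 1988.5 - 1.5P = 127 + 0.2P. Rearranging, 1.7P = 1861.5, hence P* = 1095.
Substitute back: Q* = 1988.5 - 1.5(1095) = 346.
After the shift, supply is Qs = 76 + 0.2P.
New equilibrium: 1912.5 = 1.7P, so P = 1125 and Q = 301.
ΔP = 1125 - 1095 = 30.

ΔP = 30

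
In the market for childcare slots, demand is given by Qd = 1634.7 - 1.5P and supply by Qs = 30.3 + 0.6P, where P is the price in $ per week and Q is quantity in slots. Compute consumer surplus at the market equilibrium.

Consumer surplus = 79609.23

At equilibrium Qd = Qs, so 1634.7 - 1.5P = 30.3 + 0.6P; collecting terms, 1604.4 = 2.1P and P* = 764.
Then Q* = 1634.7 - 1.5(764) = 488.7.
Demand choke price (Qd = 0): P = 1634.7/1.5 = 1089.8. Consumer surplus = ½ × (1089.8 - 764) × 488.7 = 79609.23.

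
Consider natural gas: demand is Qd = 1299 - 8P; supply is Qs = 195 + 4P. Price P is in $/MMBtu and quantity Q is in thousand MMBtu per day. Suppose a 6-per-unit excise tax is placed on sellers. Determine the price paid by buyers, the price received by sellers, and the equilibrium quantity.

P_b = 94, P_s = 88, Q = 547

With a tax of 6 on sellers, they supply based on the net price P_s = P_b - 6, so Qs = 171 + 4P_b.
Market clearing requires 1299 - 8P_b = 171 + 4P_b; hence 1128 = 12P_b and P_b = 94.
So P_s = 88 and the quantity traded is Q = 1299 - 8(94) = 547.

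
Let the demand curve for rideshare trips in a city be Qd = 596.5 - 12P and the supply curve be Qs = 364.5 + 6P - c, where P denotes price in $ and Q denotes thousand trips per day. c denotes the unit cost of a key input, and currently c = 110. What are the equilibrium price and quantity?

P* = 19, Q* = 368.5

With c = 110, supply is Qs = 254.5 + 6P.
Equating demand and supply, 596.5 - 12P = 254.5 + 6P gives 18P = 342, so P* = 19.
Substitute back: Q* = 596.5 - 12(19) = 368.5.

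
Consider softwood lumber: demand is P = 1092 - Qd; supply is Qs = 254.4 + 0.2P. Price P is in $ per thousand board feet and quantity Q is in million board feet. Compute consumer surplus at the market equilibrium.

Rewriting in direct form: Qd = 1092 - P.
Set Qd = Qs: 1092 - P = 254.4 + 0.2P, so 837.6 = 1.2P and P* = 698.
Plugging P* into demand: Q* = 1092 - 698 = 394.
Demand choke price (Qd = 0): P = 1092. Consumer surplus = ½ × (1092 - 698) × 394 = 77618.

Consumer surplus = 77618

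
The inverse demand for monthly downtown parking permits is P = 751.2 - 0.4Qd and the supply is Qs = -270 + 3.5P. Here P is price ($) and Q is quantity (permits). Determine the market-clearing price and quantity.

In direct form, Qd = 1878 - 2.5P.
Equating demand and supply, 1878 - 2.5P = -270 + 3.5P gives 6P = 2148, so P* = 358.
Then Q* = 1878 - 2.5(358) = 983.

P* = 358, Q* = 983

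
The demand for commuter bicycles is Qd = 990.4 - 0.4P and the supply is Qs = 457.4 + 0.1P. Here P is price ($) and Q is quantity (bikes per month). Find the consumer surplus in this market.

Set Qd = Qs: 990.4 - 0.4P = 457.4 + 0.1P, so 533 = 0.5P and P* = 1066.
Substitute back: Q* = 990.4 - 0.4(1066) = 564.
Demand choke price (Qd = 0): P = 990.4/0.4 = 2476. Consumer surplus = ½ × (2476 - 1066) × 564 = 397620.

Consumer surplus = 397620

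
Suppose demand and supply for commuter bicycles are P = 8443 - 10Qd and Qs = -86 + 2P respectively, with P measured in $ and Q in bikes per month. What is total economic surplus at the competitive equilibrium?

Total surplus = 3360000

In direct form, Qd = 844.3 - 0.1P.
Equating demand and supply, 844.3 - 0.1P = -86 + 2P gives 2.1P = 930.3, so P* = 443.
Then Q* = 844.3 - 0.1(443) = 800.
Demand choke price = 8443; supply choke price = 43. CS = ½(8443 - 443)(800) = 3200000; PS = ½(443 - 43)(800) = 160000. Total surplus = 3360000.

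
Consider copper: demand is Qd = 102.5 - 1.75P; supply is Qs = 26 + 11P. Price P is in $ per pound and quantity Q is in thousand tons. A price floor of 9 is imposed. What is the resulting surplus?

Evaluating both curves at the floor price 9 gives Qd = 86.75, Qs = 125.
Surplus = Qs - Qd = 125 - 86.75 = 38.25.

Surplus = 38.25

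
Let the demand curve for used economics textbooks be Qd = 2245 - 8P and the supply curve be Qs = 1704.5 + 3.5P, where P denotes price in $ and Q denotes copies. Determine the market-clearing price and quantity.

At equilibrium Qd = Qs, so 2245 - 8P = 1704.5 + 3.5P; collecting terms, 540.5 = 11.5P and P* = 47.
Then Q* = 2245 - 8(47) = 1869.

P* = 47, Q* = 1869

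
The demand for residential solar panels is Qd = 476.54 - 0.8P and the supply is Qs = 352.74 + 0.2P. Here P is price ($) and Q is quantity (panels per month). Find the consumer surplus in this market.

Equating demand and supply, 476.54 - 0.8P = 352.74 + 0.2P gives P = 123.8, so P* = 123.8.
From the demand curve, Q* = 476.54 - 0.8(123.8) = 377.5.
Demand choke price (Qd = 0): P = 476.54/0.8 = 595.675. Consumer surplus = ½ × (595.675 - 123.8) × 377.5 = 89066.40625.

Consumer surplus = 89066.40625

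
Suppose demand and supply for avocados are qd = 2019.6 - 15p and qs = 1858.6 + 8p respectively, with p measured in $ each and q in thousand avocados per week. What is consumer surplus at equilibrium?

Consumer surplus = 122189.772

At equilibrium qd = qs, so 2019.6 - 15p = 1858.6 + 8p; collecting terms, 161 = 23p and p* = 7.
From the demand curve, q* = 2019.6 - 15(7) = 1914.6.
Demand choke price (qd = 0): p = 2019.6/15 = 134.64. Consumer surplus = ½ × (134.64 - 7) × 1914.6 = 122189.772.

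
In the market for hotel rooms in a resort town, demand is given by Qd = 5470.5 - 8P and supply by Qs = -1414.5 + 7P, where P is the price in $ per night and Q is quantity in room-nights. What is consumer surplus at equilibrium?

Consumer surplus = 202162.640625

Equating demand and supply, 5470.5 - 8P = -1414.5 + 7P gives 15P = 6885, so P* = 459.
Substitute back: Q* = 5470.5 - 8(459) = 1798.5.
Demand choke price (Qd = 0): P = 5470.5/8 = 683.8125. Consumer surplus = ½ × (683.8125 - 459) × 1798.5 = 202162.640625.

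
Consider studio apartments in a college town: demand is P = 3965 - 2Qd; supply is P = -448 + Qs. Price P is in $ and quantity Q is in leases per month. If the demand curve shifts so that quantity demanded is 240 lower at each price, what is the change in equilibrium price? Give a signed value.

In direct form, Qd = 1982.5 - 0.5P and Qs = 448 + P.
The market clears where 1982.5 - 0.5P = 448 + P. Rearranging, 1.5P = 1534.5, hence P* = 1023.
From the demand curve, Q* = 1982.5 - 0.5(1023) = 1471.
After the shift, demand is Qd = 1742.5 - 0.5P.
The new intersection has 1294.5 = 1.5P, i.e. P = 863, Q = 1311.
ΔP = 863 - 1023 = -160.

ΔP = -160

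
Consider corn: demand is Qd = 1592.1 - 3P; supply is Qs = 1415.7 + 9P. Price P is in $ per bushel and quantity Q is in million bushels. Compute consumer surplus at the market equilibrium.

Consumer surplus = 399384

At equilibrium Qd = Qs, so 1592.1 - 3P = 1415.7 + 9P; collecting terms, 176.4 = 12P and P* = 14.7.
Then Q* = 1592.1 - 3(14.7) = 1548.
Demand choke price (Qd = 0): P = 1592.1/3 = 530.7. Consumer surplus = ½ × (530.7 - 14.7) × 1548 = 399384.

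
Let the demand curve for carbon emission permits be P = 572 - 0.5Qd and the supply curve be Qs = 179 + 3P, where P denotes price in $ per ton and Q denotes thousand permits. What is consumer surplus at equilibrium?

Consumer surplus = 143641

In direct form, Qd = 1144 - 2P.
Equating demand and supply, 1144 - 2P = 179 + 3P gives 5P = 965, so P* = 193.
Plugging P* into demand: Q* = 1144 - 2(193) = 758.
Demand choke price (Qd = 0): P = 1144/2 = 572. Consumer surplus = ½ × (572 - 193) × 758 = 143641.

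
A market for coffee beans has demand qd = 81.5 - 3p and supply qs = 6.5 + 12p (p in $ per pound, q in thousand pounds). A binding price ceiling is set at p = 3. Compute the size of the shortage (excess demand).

At p = 3: qd = 72.5 and qs = 42.5.
Shortage = qd - qs = 72.5 - 42.5 = 30.

Shortage = 30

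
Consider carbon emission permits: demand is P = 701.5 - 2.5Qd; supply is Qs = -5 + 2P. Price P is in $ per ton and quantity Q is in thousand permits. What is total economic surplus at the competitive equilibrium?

Total surplus = 81433.5

In direct form, Qd = 280.6 - 0.4P.
Equating demand and supply, 280.6 - 0.4P = -5 + 2P gives 2.4P = 285.6, so P* = 119.
From the demand curve, Q* = 280.6 - 0.4(119) = 233.
Demand choke price = 701.5; supply choke price = 2.5. CS = ½(701.5 - 119)(233) = 67861.25; PS = ½(119 - 2.5)(233) = 13572.25. Total surplus = 81433.5.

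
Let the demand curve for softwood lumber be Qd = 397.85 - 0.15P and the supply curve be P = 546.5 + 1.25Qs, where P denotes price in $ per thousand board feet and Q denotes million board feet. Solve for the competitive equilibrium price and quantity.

Rewriting in direct form: Qs = -437.2 + 0.8P.
Equating demand and supply, 397.85 - 0.15P = -437.2 + 0.8P gives 0.95P = 835.05, so P* = 879.
Plugging P* into demand: Q* = 397.85 - 0.15(879) = 266.

P* = 879, Q* = 266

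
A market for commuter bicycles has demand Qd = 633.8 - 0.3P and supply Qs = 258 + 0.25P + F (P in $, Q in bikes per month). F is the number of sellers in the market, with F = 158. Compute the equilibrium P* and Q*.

With F = 158, supply is Qs = 416 + 0.25P.
Equating demand and supply, 633.8 - 0.3P = 416 + 0.25P gives 0.55P = 217.8, so P* = 396.
From the demand curve, Q* = 633.8 - 0.3(396) = 515.

P* = 396, Q* = 515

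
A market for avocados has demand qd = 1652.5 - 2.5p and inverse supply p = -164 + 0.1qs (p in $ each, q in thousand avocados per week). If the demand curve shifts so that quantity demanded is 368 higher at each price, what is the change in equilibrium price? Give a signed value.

Δp = 29.44

Rewriting in direct form: qs = 1640 + 10p.
The market clears where 1652.5 - 2.5p = 1640 + 10p. Rearranging, 12.5p = 12.5, hence p* = 1.
Plugging p* into demand: q* = 1652.5 - 2.5(1) = 1650.
After the shift, demand is qd = 2020.5 - 2.5p.
Re-solving, 12.5p = 380.5 gives p = 30.44 and q = 1944.4.
Δp = 30.44 - 1 = 29.44.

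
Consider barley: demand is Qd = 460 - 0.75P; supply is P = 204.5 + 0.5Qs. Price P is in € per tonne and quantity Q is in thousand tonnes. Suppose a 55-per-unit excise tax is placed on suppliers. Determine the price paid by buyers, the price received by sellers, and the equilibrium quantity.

Rewriting in direct form: Qs = -409 + 2P.
Suppliers keep P_s = P_b - 55 per unit, so supply in terms of the buyer price is Qs = -519 + 2P_b.
Equate demand and the shifted supply: 460 - 0.75P_b = -519 + 2P_b, giving 2.75P_b = 979, so P_b = 356.
Then P_s = 356 - 55 = 301 and Q = 460 - 0.75(356) = 193.

P_b = 356, P_s = 301, Q = 193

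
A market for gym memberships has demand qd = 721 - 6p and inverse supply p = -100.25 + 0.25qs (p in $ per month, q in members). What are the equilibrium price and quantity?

p* = 32, q* = 529

Solving each curve for q: qs = 401 + 4p.
Equating demand and supply, 721 - 6p = 401 + 4p gives 10p = 320, so p* = 32.
Plugging p* into demand: q* = 721 - 6(32) = 529.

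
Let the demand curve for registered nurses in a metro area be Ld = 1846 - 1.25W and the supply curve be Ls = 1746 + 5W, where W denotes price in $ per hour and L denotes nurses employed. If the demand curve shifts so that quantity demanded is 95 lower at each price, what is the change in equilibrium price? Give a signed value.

At equilibrium Ld = Ls, so 1846 - 1.25W = 1746 + 5W; collecting terms, 100 = 6.25W and W* = 16.
From the demand curve, L* = 1846 - 1.25(16) = 1826.
After the shift, demand is Ld = 1751 - 1.25W.
Re-solving, 6.25W = 5 gives W = 0.8 and L = 1750.
ΔW = 0.8 - 16 = -15.2.

ΔW = -15.2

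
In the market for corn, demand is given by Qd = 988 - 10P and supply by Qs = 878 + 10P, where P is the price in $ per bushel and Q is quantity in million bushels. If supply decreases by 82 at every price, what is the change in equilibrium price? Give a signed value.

ΔP = 4.1

Set Qd = Qs: 988 - 10P = 878 + 10P, so 110 = 20P and P* = 5.5.
From the demand curve, Q* = 988 - 10(5.5) = 933.
After the shift, supply is Qs = 796 + 10P.
Re-solving, 20P = 192 gives P = 9.6 and Q = 892.
ΔP = 9.6 - 5.5 = 4.1.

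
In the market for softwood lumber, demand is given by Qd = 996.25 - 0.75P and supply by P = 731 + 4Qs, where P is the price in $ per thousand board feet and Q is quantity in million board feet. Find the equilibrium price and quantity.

P* = 1179, Q* = 112

In direct form, Qs = -182.75 + 0.25P.
At equilibrium Qd = Qs, so 996.25 - 0.75P = -182.75 + 0.25P; collecting terms, 1179 = P and P* = 1179.
Then Q* = 996.25 - 0.75(1179) = 112.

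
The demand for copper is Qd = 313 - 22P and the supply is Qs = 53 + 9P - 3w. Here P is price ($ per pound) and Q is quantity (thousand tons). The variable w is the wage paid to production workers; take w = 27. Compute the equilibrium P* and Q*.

P* = 11, Q* = 71

With w = 27, supply is Qs = -28 + 9P.
The market clears where 313 - 22P = -28 + 9P. Rearranging, 31P = 341, hence P* = 11.
Plugging P* into demand: Q* = 313 - 22(11) = 71.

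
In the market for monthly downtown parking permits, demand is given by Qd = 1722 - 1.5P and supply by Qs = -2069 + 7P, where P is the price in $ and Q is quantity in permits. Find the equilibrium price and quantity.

P* = 446, Q* = 1053

At equilibrium Qd = Qs, so 1722 - 1.5P = -2069 + 7P; collecting terms, 3791 = 8.5P and P* = 446.
From the demand curve, Q* = 1722 - 1.5(446) = 1053.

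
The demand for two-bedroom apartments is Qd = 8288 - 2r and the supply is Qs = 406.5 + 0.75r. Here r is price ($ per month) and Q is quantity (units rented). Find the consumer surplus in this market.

Consumer surplus = 1633284

At equilibrium Qd = Qs, so 8288 - 2r = 406.5 + 0.75r; collecting terms, 7881.5 = 2.75r and r* = 2866.
Substitute back: Q* = 8288 - 2(2866) = 2556.
Demand choke price (Qd = 0): r = 8288/2 = 4144. Consumer surplus = ½ × (4144 - 2866) × 2556 = 1633284.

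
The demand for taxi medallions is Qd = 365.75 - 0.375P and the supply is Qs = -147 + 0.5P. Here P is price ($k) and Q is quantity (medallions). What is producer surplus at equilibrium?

Producer surplus = 21316

Equating demand and supply, 365.75 - 0.375P = -147 + 0.5P gives 0.875P = 512.75, so P* = 586.
Then Q* = 365.75 - 0.375(586) = 146.
Supply choke price (Qs = 0): P = 294. Producer surplus = ½ × (586 - 294) × 146 = 21316.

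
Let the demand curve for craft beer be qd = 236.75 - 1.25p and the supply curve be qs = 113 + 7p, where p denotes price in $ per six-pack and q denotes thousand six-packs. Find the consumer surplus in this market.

Equating demand and supply, 236.75 - 1.25p = 113 + 7p gives 8.25p = 123.75, so p* = 15.
Then q* = 236.75 - 1.25(15) = 218.
Demand choke price (qd = 0): p = 236.75/1.25 = 189.4. Consumer surplus = ½ × (189.4 - 15) × 218 = 19009.6.

Consumer surplus = 19009.6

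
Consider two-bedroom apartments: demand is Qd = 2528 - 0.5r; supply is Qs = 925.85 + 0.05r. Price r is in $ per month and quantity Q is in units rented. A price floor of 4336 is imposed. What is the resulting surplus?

At r = 4336: Qd = 360 and Qs = 1142.65.
Surplus = Qs - Qd = 1142.65 - 360 = 782.65.

Surplus = 782.65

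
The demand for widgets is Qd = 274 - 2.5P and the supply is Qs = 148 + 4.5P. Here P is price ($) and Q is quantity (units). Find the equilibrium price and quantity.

At equilibrium Qd = Qs, so 274 - 2.5P = 148 + 4.5P; collecting terms, 126 = 7P and P* = 18.
From the demand curve, Q* = 274 - 2.5(18) = 229.

P* = 18, Q* = 229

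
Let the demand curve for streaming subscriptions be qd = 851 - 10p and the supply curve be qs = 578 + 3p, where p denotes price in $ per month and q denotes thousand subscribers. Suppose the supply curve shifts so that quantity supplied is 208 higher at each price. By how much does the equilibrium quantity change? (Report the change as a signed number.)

The market clears where 851 - 10p = 578 + 3p. Rearranging, 13p = 273, hence p* = 21.
Plugging p* into demand: q* = 851 - 10(21) = 641.
After the shift, supply is qs = 786 + 3p.
Re-solving, 13p = 65 gives p = 5 and q = 801.
Δq = 801 - 641 = 160.

Δq = 160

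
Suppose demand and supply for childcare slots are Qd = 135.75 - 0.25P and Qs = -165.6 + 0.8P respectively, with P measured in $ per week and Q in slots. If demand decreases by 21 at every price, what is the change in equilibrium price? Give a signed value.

Set Qd = Qs: 135.75 - 0.25P = -165.6 + 0.8P, so 301.35 = 1.05P and P* = 287.
Then Q* = 135.75 - 0.25(287) = 64.
After the shift, demand is Qd = 114.75 - 0.25P.
New equilibrium: 280.35 = 1.05P, so P = 267 and Q = 48.
ΔP = 267 - 287 = -20.

ΔP = -20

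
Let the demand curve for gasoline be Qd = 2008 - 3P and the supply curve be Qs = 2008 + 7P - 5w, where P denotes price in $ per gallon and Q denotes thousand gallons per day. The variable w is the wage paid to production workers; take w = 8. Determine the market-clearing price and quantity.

With w = 8, supply is Qs = 1968 + 7P.
The market clears where 2008 - 3P = 1968 + 7P. Rearranging, 10P = 40, hence P* = 4.
Substitute back: Q* = 2008 - 3(4) = 1996.

P* = 4, Q* = 1996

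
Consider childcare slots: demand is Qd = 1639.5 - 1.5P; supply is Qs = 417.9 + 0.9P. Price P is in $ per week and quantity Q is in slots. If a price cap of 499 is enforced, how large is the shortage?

At P = 499: Qd = 891 and Qs = 867.
Shortage = Qd - Qs = 891 - 867 = 24.

Shortage = 24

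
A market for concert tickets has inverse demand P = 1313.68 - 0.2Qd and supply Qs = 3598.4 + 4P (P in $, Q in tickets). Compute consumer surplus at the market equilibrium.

Consumer surplus = 2419065.856

In direct form, Qd = 6568.4 - 5P.
At equilibrium Qd = Qs, so 6568.4 - 5P = 3598.4 + 4P; collecting terms, 2970 = 9P and P* = 330.
Substitute back: Q* = 6568.4 - 5(330) = 4918.4.
Demand choke price (Qd = 0): P = 6568.4/5 = 1313.68. Consumer surplus = ½ × (1313.68 - 330) × 4918.4 = 2419065.856.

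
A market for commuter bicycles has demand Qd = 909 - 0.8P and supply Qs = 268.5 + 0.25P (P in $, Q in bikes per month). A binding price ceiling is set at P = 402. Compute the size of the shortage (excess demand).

At P = 402: Qd = 587.4 and Qs = 369.
Shortage = Qd - Qs = 587.4 - 369 = 218.4.

Shortage = 218.4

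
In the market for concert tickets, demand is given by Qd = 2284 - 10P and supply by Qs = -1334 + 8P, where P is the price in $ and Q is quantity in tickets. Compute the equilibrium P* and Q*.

At equilibrium Qd = Qs, so 2284 - 10P = -1334 + 8P; collecting terms, 3618 = 18P and P* = 201.
Substitute back: Q* = 2284 - 10(201) = 274.

P* = 201, Q* = 274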